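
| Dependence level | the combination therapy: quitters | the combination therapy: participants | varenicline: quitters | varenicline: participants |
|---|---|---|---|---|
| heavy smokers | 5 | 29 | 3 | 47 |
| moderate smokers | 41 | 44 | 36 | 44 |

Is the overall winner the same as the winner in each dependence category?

Yes

Heavy smokers: the combination therapy 5/29 = 17.2%, varenicline 3/47 = 6.4% → the combination therapy
Moderate smokers: the combination therapy 41/44 = 93.2%, varenicline 36/44 = 81.8% → the combination therapy
Overall: the combination therapy 46/73 = 63.0%, varenicline 39/91 = 42.9% → the combination therapy
The combination therapy wins overall and in every dependence group — no reversal.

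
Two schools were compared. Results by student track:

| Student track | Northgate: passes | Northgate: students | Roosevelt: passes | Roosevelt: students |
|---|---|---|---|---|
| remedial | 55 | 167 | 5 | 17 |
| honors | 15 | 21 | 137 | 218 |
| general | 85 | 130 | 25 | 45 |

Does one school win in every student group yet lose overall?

Yes

Remedial: Northgate 55/167 = 32.9%, Roosevelt 5/17 = 29.4% → Northgate
Honors: Northgate 15/21 = 71.4%, Roosevelt 137/218 = 62.8% → Northgate
General: Northgate 85/130 = 65.4%, Roosevelt 25/45 = 55.6% → Northgate
Overall: Northgate 155/318 = 48.7%, Roosevelt 167/280 = 59.6% → Roosevelt
Northgate wins each student group but Roosevelt wins overall — the comparison reverses. Northgate's students skew toward remedial, which has a lower base rate.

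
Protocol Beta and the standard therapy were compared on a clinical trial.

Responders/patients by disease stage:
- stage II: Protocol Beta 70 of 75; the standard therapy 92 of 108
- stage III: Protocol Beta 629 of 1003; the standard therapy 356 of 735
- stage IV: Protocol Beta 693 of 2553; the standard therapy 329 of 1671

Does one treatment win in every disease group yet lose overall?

Stage II: Protocol Beta 70/75 = 93.3%, the standard therapy 92/108 = 85.2% → Protocol Beta
Stage III: Protocol Beta 629/1003 = 62.7%, the standard therapy 356/735 = 48.4% → Protocol Beta
Stage IV: Protocol Beta 693/2553 = 27.1%, the standard therapy 329/1671 = 19.7% → Protocol Beta
Overall: Protocol Beta 1392/3631 = 38.3%, the standard therapy 777/2514 = 30.9% → Protocol Beta
Protocol Beta wins overall and in every disease group — no reversal.

No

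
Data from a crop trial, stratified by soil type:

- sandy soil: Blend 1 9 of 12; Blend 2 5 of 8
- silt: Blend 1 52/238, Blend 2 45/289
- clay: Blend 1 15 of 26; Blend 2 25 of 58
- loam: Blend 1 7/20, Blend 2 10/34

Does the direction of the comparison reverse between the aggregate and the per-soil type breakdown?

Sandy soil: Blend 1 9/12 = 75.0%, Blend 2 5/8 = 62.5% → Blend 1
Silt: Blend 1 52/238 = 21.8%, Blend 2 45/289 = 15.6% → Blend 1
Clay: Blend 1 15/26 = 57.7%, Blend 2 25/58 = 43.1% → Blend 1
Loam: Blend 1 7/20 = 35.0%, Blend 2 10/34 = 29.4% → Blend 1
Overall: Blend 1 83/296 = 28.0%, Blend 2 85/389 = 21.9% → Blend 1
Blend 1 wins overall and in every soil group — no reversal.

No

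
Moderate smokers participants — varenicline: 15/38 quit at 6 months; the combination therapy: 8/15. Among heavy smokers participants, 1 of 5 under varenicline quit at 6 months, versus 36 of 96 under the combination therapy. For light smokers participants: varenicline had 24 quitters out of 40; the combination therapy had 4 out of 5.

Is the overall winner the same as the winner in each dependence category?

Moderate smokers: varenicline 15/38 = 39.5%, the combination therapy 8/15 = 53.3% → the combination therapy
Heavy smokers: varenicline 1/5 = 20.0%, the combination therapy 36/96 = 37.5% → the combination therapy
Light smokers: varenicline 24/40 = 60.0%, the combination therapy 4/5 = 80.0% → the combination therapy
Overall: varenicline 40/83 = 48.2%, the combination therapy 48/116 = 41.4% → varenicline
The combination therapy wins each dependence group but varenicline wins overall — the comparison reverses. The combination therapy's participants skew toward heavy smokers, which has a lower base rate.

No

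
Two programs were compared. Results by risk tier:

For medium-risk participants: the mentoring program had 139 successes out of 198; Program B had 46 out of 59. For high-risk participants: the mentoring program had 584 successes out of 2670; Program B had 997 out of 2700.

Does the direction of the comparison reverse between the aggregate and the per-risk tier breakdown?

Medium-risk: the mentoring program 139/198 = 70.2%, Program B 46/59 = 78.0% → Program B
High-risk: the mentoring program 584/2670 = 21.9%, Program B 997/2700 = 36.9% → Program B
Overall: the mentoring program 723/2868 = 25.2%, Program B 1043/2759 = 37.8% → Program B
Program B wins overall and in every risk group — no reversal.

No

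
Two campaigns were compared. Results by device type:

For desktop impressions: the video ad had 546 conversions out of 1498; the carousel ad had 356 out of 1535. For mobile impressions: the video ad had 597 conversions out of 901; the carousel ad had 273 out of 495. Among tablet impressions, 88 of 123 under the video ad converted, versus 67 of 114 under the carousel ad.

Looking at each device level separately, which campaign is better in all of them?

the video ad

Desktop: the video ad 546/1498 = 36.4%, the carousel ad 356/1535 = 23.2% → the video ad
Mobile: the video ad 597/901 = 66.3%, the carousel ad 273/495 = 55.2% → the video ad
Tablet: the video ad 88/123 = 71.5%, the carousel ad 67/114 = 58.8% → the video ad
The video ad has the higher rate in all 3 groups.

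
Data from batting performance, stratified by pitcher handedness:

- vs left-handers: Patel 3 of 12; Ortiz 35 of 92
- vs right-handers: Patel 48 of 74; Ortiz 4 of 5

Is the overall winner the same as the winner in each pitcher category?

Vs left-handers: Patel 3/12 = 25.0%, Ortiz 35/92 = 38.0% → Ortiz
Vs right-handers: Patel 48/74 = 64.9%, Ortiz 4/5 = 80.0% → Ortiz
Overall: Patel 51/86 = 59.3%, Ortiz 39/97 = 40.2% → Patel
Ortiz wins each pitcher group but Patel wins overall — the comparison reverses. Ortiz's at-bats skew toward vs left-handers, which has a lower base rate.

No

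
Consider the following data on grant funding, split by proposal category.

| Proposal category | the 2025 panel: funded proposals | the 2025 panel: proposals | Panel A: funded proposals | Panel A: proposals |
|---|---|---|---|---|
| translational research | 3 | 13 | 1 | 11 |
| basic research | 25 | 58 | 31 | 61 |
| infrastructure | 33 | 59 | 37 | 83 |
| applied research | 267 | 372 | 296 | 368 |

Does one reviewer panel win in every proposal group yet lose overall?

No

Translational research: the 2025 panel 3/13 = 23.1%, Panel A 1/11 = 9.1% → the 2025 panel
Basic research: the 2025 panel 25/58 = 43.1%, Panel A 31/61 = 50.8% → Panel A
Infrastructure: the 2025 panel 33/59 = 55.9%, Panel A 37/83 = 44.6% → the 2025 panel
Applied research: the 2025 panel 267/372 = 71.8%, Panel A 296/368 = 80.4% → Panel A
Overall: the 2025 panel 328/502 = 65.3%, Panel A 365/523 = 69.8% → Panel A
Neither sweeps: the 2025 panel wins 2 of 4 groups, Panel A wins 2. Panel A wins overall but not every group — no Simpson reversal.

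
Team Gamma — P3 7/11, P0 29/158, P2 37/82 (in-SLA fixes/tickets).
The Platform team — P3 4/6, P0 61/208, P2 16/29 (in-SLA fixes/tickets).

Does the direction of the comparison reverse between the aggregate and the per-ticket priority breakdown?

No

P3: Team Gamma 7/11 = 63.6%, the Platform team 4/6 = 66.7% → the Platform team
P0: Team Gamma 29/158 = 18.4%, the Platform team 61/208 = 29.3% → the Platform team
P2: Team Gamma 37/82 = 45.1%, the Platform team 16/29 = 55.2% → the Platform team
Overall: Team Gamma 73/251 = 29.1%, the Platform team 81/243 = 33.3% → the Platform team
The Platform team wins overall and in every ticket group — no reversal.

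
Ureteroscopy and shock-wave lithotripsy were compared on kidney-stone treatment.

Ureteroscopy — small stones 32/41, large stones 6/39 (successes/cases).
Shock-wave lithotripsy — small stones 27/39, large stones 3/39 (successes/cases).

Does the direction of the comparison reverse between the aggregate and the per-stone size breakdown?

No

Small stones: ureteroscopy 32/41 = 78.0%, shock-wave lithotripsy 27/39 = 69.2% → ureteroscopy
Large stones: ureteroscopy 6/39 = 15.4%, shock-wave lithotripsy 3/39 = 7.7% → ureteroscopy
Overall: ureteroscopy 38/80 = 47.5%, shock-wave lithotripsy 30/78 = 38.5% → ureteroscopy
Ureteroscopy wins overall and in every stone group — no reversal.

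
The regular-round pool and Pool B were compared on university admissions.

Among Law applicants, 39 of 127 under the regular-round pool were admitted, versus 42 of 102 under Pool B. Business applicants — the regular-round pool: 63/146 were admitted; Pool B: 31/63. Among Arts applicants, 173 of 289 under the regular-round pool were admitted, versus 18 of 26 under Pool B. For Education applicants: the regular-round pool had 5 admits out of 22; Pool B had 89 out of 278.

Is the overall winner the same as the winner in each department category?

No

Law: the regular-round pool 39/127 = 30.7%, Pool B 42/102 = 41.2% → Pool B
Business: the regular-round pool 63/146 = 43.2%, Pool B 31/63 = 49.2% → Pool B
Arts: the regular-round pool 173/289 = 59.9%, Pool B 18/26 = 69.2% → Pool B
Education: the regular-round pool 5/22 = 22.7%, Pool B 89/278 = 32.0% → Pool B
Overall: the regular-round pool 280/584 = 47.9%, Pool B 180/469 = 38.4% → the regular-round pool
Pool B wins each department group but the regular-round pool wins overall — the comparison reverses. Pool B's applicants skew toward Education, which has a lower base rate.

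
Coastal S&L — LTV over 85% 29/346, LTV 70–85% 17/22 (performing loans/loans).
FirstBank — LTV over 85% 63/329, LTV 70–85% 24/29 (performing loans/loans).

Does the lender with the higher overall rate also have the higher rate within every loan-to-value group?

Yes

LTV over 85%: Coastal S&L 29/346 = 8.4%, FirstBank 63/329 = 19.1% → FirstBank
LTV 70–85%: Coastal S&L 17/22 = 77.3%, FirstBank 24/29 = 82.8% → FirstBank
Overall: Coastal S&L 46/368 = 12.5%, FirstBank 87/358 = 24.3% → FirstBank
FirstBank wins overall and in every loan-to-value group — no reversal.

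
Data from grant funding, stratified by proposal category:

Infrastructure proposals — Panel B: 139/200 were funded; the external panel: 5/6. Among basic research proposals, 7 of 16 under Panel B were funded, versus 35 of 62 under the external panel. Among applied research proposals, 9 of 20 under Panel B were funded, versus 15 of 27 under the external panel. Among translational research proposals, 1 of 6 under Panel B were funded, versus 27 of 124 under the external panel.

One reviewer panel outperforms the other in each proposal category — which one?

Infrastructure: Panel B 139/200 = 69.5%, the external panel 5/6 = 83.3% → the external panel
Basic research: Panel B 7/16 = 43.8%, the external panel 35/62 = 56.5% → the external panel
Applied research: Panel B 9/20 = 45.0%, the external panel 15/27 = 55.6% → the external panel
Translational research: Panel B 1/6 = 16.7%, the external panel 27/124 = 21.8% → the external panel
The external panel has the higher rate in all 4 groups.

the external panel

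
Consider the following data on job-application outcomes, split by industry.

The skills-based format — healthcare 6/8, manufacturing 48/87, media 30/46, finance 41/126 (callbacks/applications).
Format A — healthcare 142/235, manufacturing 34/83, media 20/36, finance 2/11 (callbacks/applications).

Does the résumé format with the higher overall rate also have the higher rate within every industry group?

Healthcare: the skills-based format 6/8 = 75.0%, Format A 142/235 = 60.4% → the skills-based format
Manufacturing: the skills-based format 48/87 = 55.2%, Format A 34/83 = 41.0% → the skills-based format
Media: the skills-based format 30/46 = 65.2%, Format A 20/36 = 55.6% → the skills-based format
Finance: the skills-based format 41/126 = 32.5%, Format A 2/11 = 18.2% → the skills-based format
Overall: the skills-based format 125/267 = 46.8%, Format A 198/365 = 54.2% → Format A
The skills-based format wins each industry group but Format A wins overall — the comparison reverses. The skills-based format's applications skew toward finance, which has a lower base rate.

No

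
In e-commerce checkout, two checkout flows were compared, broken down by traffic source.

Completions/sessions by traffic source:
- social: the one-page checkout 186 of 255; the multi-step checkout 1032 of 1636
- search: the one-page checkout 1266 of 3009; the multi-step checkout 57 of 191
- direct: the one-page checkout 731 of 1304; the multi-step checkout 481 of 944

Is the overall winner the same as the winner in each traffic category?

No

Social: the one-page checkout 186/255 = 72.9%, the multi-step checkout 1032/1636 = 63.1% → the one-page checkout
Search: the one-page checkout 1266/3009 = 42.1%, the multi-step checkout 57/191 = 29.8% → the one-page checkout
Direct: the one-page checkout 731/1304 = 56.1%, the multi-step checkout 481/944 = 51.0% → the one-page checkout
Overall: the one-page checkout 2183/4568 = 47.8%, the multi-step checkout 1570/2771 = 56.7% → the multi-step checkout
The one-page checkout wins each traffic group but the multi-step checkout wins overall — the comparison reverses. The one-page checkout's sessions skew toward search, which has a lower base rate.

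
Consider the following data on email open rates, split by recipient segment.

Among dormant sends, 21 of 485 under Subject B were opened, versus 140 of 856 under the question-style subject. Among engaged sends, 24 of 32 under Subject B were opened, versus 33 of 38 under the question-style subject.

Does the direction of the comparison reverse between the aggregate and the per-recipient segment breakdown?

No

Dormant: Subject B 21/485 = 4.3%, the question-style subject 140/856 = 16.4% → the question-style subject
Engaged: Subject B 24/32 = 75.0%, the question-style subject 33/38 = 86.8% → the question-style subject
Overall: Subject B 45/517 = 8.7%, the question-style subject 173/894 = 19.4% → the question-style subject
The question-style subject wins overall and in every recipient group — no reversal.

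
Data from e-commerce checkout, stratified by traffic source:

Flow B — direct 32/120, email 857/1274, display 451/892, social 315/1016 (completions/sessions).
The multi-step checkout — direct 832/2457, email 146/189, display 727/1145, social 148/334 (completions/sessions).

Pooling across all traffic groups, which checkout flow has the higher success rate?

Direct: Flow B 32/120 = 26.7%, the multi-step checkout 832/2457 = 33.9% → the multi-step checkout
Email: Flow B 857/1274 = 67.3%, the multi-step checkout 146/189 = 77.2% → the multi-step checkout
Display: Flow B 451/892 = 50.6%, the multi-step checkout 727/1145 = 63.5% → the multi-step checkout
Social: Flow B 315/1016 = 31.0%, the multi-step checkout 148/334 = 44.3% → the multi-step checkout
Overall: Flow B 1655/3302 = 50.1%, the multi-step checkout 1853/4125 = 44.9% → Flow B
(The multi-step checkout wins every traffic group but Flow B wins overall — the multi-step checkout's sessions skew toward the low-rate direct group.)

Flow B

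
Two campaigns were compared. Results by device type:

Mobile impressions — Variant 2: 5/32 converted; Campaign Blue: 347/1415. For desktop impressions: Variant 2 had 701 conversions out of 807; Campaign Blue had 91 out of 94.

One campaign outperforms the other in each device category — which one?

Mobile: Variant 2 5/32 = 15.6%, Campaign Blue 347/1415 = 24.5% → Campaign Blue
Desktop: Variant 2 701/807 = 86.9%, Campaign Blue 91/94 = 96.8% → Campaign Blue
Campaign Blue has the higher rate in both groups.

Campaign Blue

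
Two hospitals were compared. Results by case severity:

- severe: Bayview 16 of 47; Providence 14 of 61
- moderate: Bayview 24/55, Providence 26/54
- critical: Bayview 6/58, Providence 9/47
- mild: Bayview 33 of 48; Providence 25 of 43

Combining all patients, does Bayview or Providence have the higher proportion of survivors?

Bayview

Severe: Bayview 16/47 = 34.0%, Providence 14/61 = 23.0% → Bayview
Moderate: Bayview 24/55 = 43.6%, Providence 26/54 = 48.1% → Providence
Critical: Bayview 6/58 = 10.3%, Providence 9/47 = 19.1% → Providence
Mild: Bayview 33/48 = 68.8%, Providence 25/43 = 58.1% → Bayview
Overall: Bayview 79/208 = 38.0%, Providence 74/205 = 36.1% → Bayview
(Neither sweeps every case group, but Bayview has the higher pooled rate.)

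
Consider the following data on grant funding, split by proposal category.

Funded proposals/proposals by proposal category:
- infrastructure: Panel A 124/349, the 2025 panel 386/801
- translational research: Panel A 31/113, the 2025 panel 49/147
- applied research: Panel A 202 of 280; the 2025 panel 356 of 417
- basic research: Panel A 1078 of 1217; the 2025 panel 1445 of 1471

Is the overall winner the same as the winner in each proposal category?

Yes

Infrastructure: Panel A 124/349 = 35.5%, the 2025 panel 386/801 = 48.2% → the 2025 panel
Translational research: Panel A 31/113 = 27.4%, the 2025 panel 49/147 = 33.3% → the 2025 panel
Applied research: Panel A 202/280 = 72.1%, the 2025 panel 356/417 = 85.4% → the 2025 panel
Basic research: Panel A 1078/1217 = 88.6%, the 2025 panel 1445/1471 = 98.2% → the 2025 panel
Overall: Panel A 1435/1959 = 73.3%, the 2025 panel 2236/2836 = 78.8% → the 2025 panel
The 2025 panel wins overall and in every proposal group — no reversal.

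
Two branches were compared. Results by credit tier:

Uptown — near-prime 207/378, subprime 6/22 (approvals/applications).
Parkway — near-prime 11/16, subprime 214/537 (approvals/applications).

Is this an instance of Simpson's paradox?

Near-prime: Uptown 207/378 = 54.8%, Parkway 11/16 = 68.8% → Parkway
Subprime: Uptown 6/22 = 27.3%, Parkway 214/537 = 39.9% → Parkway
Overall: Uptown 213/400 = 53.2%, Parkway 225/553 = 40.7% → Uptown
Parkway wins each credit group but Uptown wins overall — the comparison reverses. Parkway's applications skew toward subprime, which has a lower base rate.

Yes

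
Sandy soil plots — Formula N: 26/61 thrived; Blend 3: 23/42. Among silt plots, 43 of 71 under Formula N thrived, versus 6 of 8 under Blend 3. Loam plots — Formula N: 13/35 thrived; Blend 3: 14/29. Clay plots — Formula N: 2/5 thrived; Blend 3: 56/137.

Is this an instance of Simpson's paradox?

Sandy soil: Formula N 26/61 = 42.6%, Blend 3 23/42 = 54.8% → Blend 3
Silt: Formula N 43/71 = 60.6%, Blend 3 6/8 = 75.0% → Blend 3
Loam: Formula N 13/35 = 37.1%, Blend 3 14/29 = 48.3% → Blend 3
Clay: Formula N 2/5 = 40.0%, Blend 3 56/137 = 40.9% → Blend 3
Overall: Formula N 84/172 = 48.8%, Blend 3 99/216 = 45.8% → Formula N
Blend 3 wins each soil group but Formula N wins overall — the comparison reverses. Blend 3's plots skew toward clay, which has a lower base rate.

Yes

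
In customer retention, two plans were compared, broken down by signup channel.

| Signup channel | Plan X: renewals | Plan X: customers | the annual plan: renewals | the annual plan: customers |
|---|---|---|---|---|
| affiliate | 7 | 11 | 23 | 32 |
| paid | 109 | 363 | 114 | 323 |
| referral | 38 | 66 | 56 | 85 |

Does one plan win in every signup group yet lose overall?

Affiliate: Plan X 7/11 = 63.6%, the annual plan 23/32 = 71.9% → the annual plan
Paid: Plan X 109/363 = 30.0%, the annual plan 114/323 = 35.3% → the annual plan
Referral: Plan X 38/66 = 57.6%, the annual plan 56/85 = 65.9% → the annual plan
Overall: Plan X 154/440 = 35.0%, the annual plan 193/440 = 43.9% → the annual plan
The annual plan wins overall and in every signup group — no reversal.

No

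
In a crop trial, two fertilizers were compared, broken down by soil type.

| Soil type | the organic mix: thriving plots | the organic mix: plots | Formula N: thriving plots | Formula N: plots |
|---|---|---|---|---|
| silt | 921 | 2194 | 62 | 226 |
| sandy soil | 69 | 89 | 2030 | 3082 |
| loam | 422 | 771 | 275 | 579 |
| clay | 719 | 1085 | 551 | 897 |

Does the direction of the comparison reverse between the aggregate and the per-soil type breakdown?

Yes

Silt: the organic mix 921/2194 = 42.0%, Formula N 62/226 = 27.4% → the organic mix
Sandy soil: the organic mix 69/89 = 77.5%, Formula N 2030/3082 = 65.9% → the organic mix
Loam: the organic mix 422/771 = 54.7%, Formula N 275/579 = 47.5% → the organic mix
Clay: the organic mix 719/1085 = 66.3%, Formula N 551/897 = 61.4% → the organic mix
Overall: the organic mix 2131/4139 = 51.5%, Formula N 2918/4784 = 61.0% → Formula N
The organic mix wins each soil group but Formula N wins overall — the comparison reverses. The organic mix's plots skew toward silt, which has a lower base rate.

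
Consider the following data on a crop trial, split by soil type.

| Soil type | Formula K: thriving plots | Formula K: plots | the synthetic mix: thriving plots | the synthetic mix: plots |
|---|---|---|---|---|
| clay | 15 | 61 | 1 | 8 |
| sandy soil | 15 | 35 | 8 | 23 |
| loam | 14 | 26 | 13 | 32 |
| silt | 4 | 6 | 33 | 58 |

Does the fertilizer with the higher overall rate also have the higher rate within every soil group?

No

Clay: Formula K 15/61 = 24.6%, the synthetic mix 1/8 = 12.5% → Formula K
Sandy soil: Formula K 15/35 = 42.9%, the synthetic mix 8/23 = 34.8% → Formula K
Loam: Formula K 14/26 = 53.8%, the synthetic mix 13/32 = 40.6% → Formula K
Silt: Formula K 4/6 = 66.7%, the synthetic mix 33/58 = 56.9% → Formula K
Overall: Formula K 48/128 = 37.5%, the synthetic mix 55/121 = 45.5% → the synthetic mix
Formula K wins each soil group but the synthetic mix wins overall — the comparison reverses. Formula K's plots skew toward clay, which has a lower base rate.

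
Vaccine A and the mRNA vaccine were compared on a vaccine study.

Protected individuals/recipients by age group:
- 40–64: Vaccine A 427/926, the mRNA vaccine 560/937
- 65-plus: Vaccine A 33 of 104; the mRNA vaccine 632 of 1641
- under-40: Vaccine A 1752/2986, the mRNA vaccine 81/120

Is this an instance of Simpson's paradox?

Yes

40–64: Vaccine A 427/926 = 46.1%, the mRNA vaccine 560/937 = 59.8% → the mRNA vaccine
65-plus: Vaccine A 33/104 = 31.7%, the mRNA vaccine 632/1641 = 38.5% → the mRNA vaccine
Under-40: Vaccine A 1752/2986 = 58.7%, the mRNA vaccine 81/120 = 67.5% → the mRNA vaccine
Overall: Vaccine A 2212/4016 = 55.1%, the mRNA vaccine 1273/2698 = 47.2% → Vaccine A
The mRNA vaccine wins each age group but Vaccine A wins overall — the comparison reverses. The mRNA vaccine's recipients skew toward 65-plus, which has a lower base rate.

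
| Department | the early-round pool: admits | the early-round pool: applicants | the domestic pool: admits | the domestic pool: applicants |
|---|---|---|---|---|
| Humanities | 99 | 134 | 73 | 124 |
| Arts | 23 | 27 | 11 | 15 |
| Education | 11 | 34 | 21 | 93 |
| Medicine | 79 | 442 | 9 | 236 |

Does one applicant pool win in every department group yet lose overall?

Humanities: the early-round pool 99/134 = 73.9%, the domestic pool 73/124 = 58.9% → the early-round pool
Arts: the early-round pool 23/27 = 85.2%, the domestic pool 11/15 = 73.3% → the early-round pool
Education: the early-round pool 11/34 = 32.4%, the domestic pool 21/93 = 22.6% → the early-round pool
Medicine: the early-round pool 79/442 = 17.9%, the domestic pool 9/236 = 3.8% → the early-round pool
Overall: the early-round pool 212/637 = 33.3%, the domestic pool 114/468 = 24.4% → the early-round pool
The early-round pool wins overall and in every department group — no reversal.

No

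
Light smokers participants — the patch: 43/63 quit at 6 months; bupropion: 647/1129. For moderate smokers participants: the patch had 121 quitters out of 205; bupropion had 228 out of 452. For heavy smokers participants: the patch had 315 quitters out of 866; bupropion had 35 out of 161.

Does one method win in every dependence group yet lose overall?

Light smokers: the patch 43/63 = 68.3%, bupropion 647/1129 = 57.3% → the patch
Moderate smokers: the patch 121/205 = 59.0%, bupropion 228/452 = 50.4% → the patch
Heavy smokers: the patch 315/866 = 36.4%, bupropion 35/161 = 21.7% → the patch
Overall: the patch 479/1134 = 42.2%, bupropion 910/1742 = 52.2% → bupropion
The patch wins each dependence group but bupropion wins overall — the comparison reverses. The patch's participants skew toward heavy smokers, which has a lower base rate.

Yes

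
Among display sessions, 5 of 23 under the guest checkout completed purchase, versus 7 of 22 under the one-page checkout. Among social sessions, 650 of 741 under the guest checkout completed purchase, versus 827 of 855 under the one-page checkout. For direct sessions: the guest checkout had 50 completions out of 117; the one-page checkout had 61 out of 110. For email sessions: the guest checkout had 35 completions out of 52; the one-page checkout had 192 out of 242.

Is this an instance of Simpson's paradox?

Display: the guest checkout 5/23 = 21.7%, the one-page checkout 7/22 = 31.8% → the one-page checkout
Social: the guest checkout 650/741 = 87.7%, the one-page checkout 827/855 = 96.7% → the one-page checkout
Direct: the guest checkout 50/117 = 42.7%, the one-page checkout 61/110 = 55.5% → the one-page checkout
Email: the guest checkout 35/52 = 67.3%, the one-page checkout 192/242 = 79.3% → the one-page checkout
Overall: the guest checkout 740/933 = 79.3%, the one-page checkout 1087/1229 = 88.4% → the one-page checkout
The one-page checkout wins overall and in every traffic group — no reversal.

No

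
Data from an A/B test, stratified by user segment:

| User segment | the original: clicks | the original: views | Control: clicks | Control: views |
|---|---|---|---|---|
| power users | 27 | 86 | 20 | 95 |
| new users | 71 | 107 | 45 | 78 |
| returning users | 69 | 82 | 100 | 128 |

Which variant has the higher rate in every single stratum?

Power users: the original 27/86 = 31.4%, Control 20/95 = 21.1% → the original
New users: the original 71/107 = 66.4%, Control 45/78 = 57.7% → the original
Returning users: the original 69/82 = 84.1%, Control 100/128 = 78.1% → the original
The original has the higher rate in all 3 groups.

the original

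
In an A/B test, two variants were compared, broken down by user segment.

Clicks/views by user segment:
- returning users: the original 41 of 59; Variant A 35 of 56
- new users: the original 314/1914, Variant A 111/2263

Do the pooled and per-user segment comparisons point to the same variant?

Yes

Returning users: the original 41/59 = 69.5%, Variant A 35/56 = 62.5% → the original
New users: the original 314/1914 = 16.4%, Variant A 111/2263 = 4.9% → the original
Overall: the original 355/1973 = 18.0%, Variant A 146/2319 = 6.3% → the original
The original wins overall and in every user group — no reversal.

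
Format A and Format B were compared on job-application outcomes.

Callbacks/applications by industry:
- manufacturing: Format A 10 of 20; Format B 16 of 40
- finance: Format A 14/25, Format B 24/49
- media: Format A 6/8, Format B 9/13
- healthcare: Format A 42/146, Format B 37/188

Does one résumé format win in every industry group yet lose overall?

No

Manufacturing: Format A 10/20 = 50.0%, Format B 16/40 = 40.0% → Format A
Finance: Format A 14/25 = 56.0%, Format B 24/49 = 49.0% → Format A
Media: Format A 6/8 = 75.0%, Format B 9/13 = 69.2% → Format A
Healthcare: Format A 42/146 = 28.8%, Format B 37/188 = 19.7% → Format A
Overall: Format A 72/199 = 36.2%, Format B 86/290 = 29.7% → Format A
Format A wins overall and in every industry group — no reversal.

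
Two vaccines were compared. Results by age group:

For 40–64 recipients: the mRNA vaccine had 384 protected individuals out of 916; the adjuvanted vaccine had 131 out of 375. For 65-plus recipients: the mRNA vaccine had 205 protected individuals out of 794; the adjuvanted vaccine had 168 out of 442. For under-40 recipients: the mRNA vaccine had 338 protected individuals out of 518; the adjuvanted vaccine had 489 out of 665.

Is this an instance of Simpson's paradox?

40–64: the mRNA vaccine 384/916 = 41.9%, the adjuvanted vaccine 131/375 = 34.9% → the mRNA vaccine
65-plus: the mRNA vaccine 205/794 = 25.8%, the adjuvanted vaccine 168/442 = 38.0% → the adjuvanted vaccine
Under-40: the mRNA vaccine 338/518 = 65.3%, the adjuvanted vaccine 489/665 = 73.5% → the adjuvanted vaccine
Overall: the mRNA vaccine 927/2228 = 41.6%, the adjuvanted vaccine 788/1482 = 53.2% → the adjuvanted vaccine
Neither sweeps: the mRNA vaccine wins 1 of 3 groups, the adjuvanted vaccine wins 2. The adjuvanted vaccine wins overall but not every group — no Simpson reversal.

No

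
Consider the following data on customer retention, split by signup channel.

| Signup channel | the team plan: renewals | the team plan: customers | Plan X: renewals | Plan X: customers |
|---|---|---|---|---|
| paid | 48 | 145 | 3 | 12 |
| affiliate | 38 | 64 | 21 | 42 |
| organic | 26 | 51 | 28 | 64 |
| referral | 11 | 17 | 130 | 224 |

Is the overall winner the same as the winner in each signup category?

No

Paid: the team plan 48/145 = 33.1%, Plan X 3/12 = 25.0% → the team plan
Affiliate: the team plan 38/64 = 59.4%, Plan X 21/42 = 50.0% → the team plan
Organic: the team plan 26/51 = 51.0%, Plan X 28/64 = 43.8% → the team plan
Referral: the team plan 11/17 = 64.7%, Plan X 130/224 = 58.0% → the team plan
Overall: the team plan 123/277 = 44.4%, Plan X 182/342 = 53.2% → Plan X
The team plan wins each signup group but Plan X wins overall — the comparison reverses. The team plan's customers skew toward paid, which has a lower base rate.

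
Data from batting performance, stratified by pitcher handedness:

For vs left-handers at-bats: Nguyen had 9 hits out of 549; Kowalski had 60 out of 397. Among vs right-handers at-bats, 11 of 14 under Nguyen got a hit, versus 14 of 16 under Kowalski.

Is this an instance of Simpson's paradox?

No

Vs left-handers: Nguyen 9/549 = 1.6%, Kowalski 60/397 = 15.1% → Kowalski
Vs right-handers: Nguyen 11/14 = 78.6%, Kowalski 14/16 = 87.5% → Kowalski
Overall: Nguyen 20/563 = 3.6%, Kowalski 74/413 = 17.9% → Kowalski
Kowalski wins overall and in every pitcher group — no reversal.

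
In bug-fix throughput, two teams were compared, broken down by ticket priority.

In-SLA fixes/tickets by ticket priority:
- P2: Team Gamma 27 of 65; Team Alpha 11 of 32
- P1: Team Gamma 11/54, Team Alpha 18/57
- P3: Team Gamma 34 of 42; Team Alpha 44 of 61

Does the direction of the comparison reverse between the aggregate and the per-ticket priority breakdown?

No

P2: Team Gamma 27/65 = 41.5%, Team Alpha 11/32 = 34.4% → Team Gamma
P1: Team Gamma 11/54 = 20.4%, Team Alpha 18/57 = 31.6% → Team Alpha
P3: Team Gamma 34/42 = 81.0%, Team Alpha 44/61 = 72.1% → Team Gamma
Overall: Team Gamma 72/161 = 44.7%, Team Alpha 73/150 = 48.7% → Team Alpha
Neither sweeps: Team Gamma wins 2 of 3 groups, Team Alpha wins 1. Team Alpha wins overall but not every group — no Simpson reversal.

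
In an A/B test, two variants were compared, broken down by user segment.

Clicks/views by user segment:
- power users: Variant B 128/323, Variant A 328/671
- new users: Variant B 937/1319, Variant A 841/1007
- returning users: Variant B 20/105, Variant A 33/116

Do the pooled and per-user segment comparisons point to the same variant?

Power users: Variant B 128/323 = 39.6%, Variant A 328/671 = 48.9% → Variant A
New users: Variant B 937/1319 = 71.0%, Variant A 841/1007 = 83.5% → Variant A
Returning users: Variant B 20/105 = 19.0%, Variant A 33/116 = 28.4% → Variant A
Overall: Variant B 1085/1747 = 62.1%, Variant A 1202/1794 = 67.0% → Variant A
Variant A wins overall and in every user group — no reversal.

Yes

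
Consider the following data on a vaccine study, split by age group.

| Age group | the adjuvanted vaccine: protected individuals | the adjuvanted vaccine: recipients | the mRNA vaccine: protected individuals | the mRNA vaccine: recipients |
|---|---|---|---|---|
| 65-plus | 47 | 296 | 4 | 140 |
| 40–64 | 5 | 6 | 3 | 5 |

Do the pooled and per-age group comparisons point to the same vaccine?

Yes

65-plus: the adjuvanted vaccine 47/296 = 15.9%, the mRNA vaccine 4/140 = 2.9% → the adjuvanted vaccine
40–64: the adjuvanted vaccine 5/6 = 83.3%, the mRNA vaccine 3/5 = 60.0% → the adjuvanted vaccine
Overall: the adjuvanted vaccine 52/302 = 17.2%, the mRNA vaccine 7/145 = 4.8% → the adjuvanted vaccine
The adjuvanted vaccine wins overall and in every age group — no reversal.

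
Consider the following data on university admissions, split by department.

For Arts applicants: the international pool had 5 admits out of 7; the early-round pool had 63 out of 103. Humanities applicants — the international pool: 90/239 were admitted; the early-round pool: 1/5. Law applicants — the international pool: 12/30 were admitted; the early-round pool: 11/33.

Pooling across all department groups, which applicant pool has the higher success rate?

the early-round pool

Arts: the international pool 5/7 = 71.4%, the early-round pool 63/103 = 61.2% → the international pool
Humanities: the international pool 90/239 = 37.7%, the early-round pool 1/5 = 20.0% → the international pool
Law: the international pool 12/30 = 40.0%, the early-round pool 11/33 = 33.3% → the international pool
Overall: the international pool 107/276 = 38.8%, the early-round pool 75/141 = 53.2% → the early-round pool
(The international pool wins every department group but the early-round pool wins overall — the international pool's applicants skew toward the low-rate Humanities group.)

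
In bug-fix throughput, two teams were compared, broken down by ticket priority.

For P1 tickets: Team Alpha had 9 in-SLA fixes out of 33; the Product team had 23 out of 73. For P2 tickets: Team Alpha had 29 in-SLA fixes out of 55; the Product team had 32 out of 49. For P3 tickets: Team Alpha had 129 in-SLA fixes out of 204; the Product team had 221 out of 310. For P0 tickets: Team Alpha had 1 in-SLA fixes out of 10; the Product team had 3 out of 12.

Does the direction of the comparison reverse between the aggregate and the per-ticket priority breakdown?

No

P1: Team Alpha 9/33 = 27.3%, the Product team 23/73 = 31.5% → the Product team
P2: Team Alpha 29/55 = 52.7%, the Product team 32/49 = 65.3% → the Product team
P3: Team Alpha 129/204 = 63.2%, the Product team 221/310 = 71.3% → the Product team
P0: Team Alpha 1/10 = 10.0%, the Product team 3/12 = 25.0% → the Product team
Overall: Team Alpha 168/302 = 55.6%, the Product team 279/444 = 62.8% → the Product team
The Product team wins overall and in every ticket group — no reversal.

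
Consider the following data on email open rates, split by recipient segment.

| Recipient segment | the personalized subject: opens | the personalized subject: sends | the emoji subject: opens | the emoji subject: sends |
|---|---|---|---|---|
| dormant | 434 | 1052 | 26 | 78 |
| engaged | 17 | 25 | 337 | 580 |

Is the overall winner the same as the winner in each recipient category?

No

Dormant: the personalized subject 434/1052 = 41.3%, the emoji subject 26/78 = 33.3% → the personalized subject
Engaged: the personalized subject 17/25 = 68.0%, the emoji subject 337/580 = 58.1% → the personalized subject
Overall: the personalized subject 451/1077 = 41.9%, the emoji subject 363/658 = 55.2% → the emoji subject
The personalized subject wins each recipient group but the emoji subject wins overall — the comparison reverses. The personalized subject's sends skew toward dormant, which has a lower base rate.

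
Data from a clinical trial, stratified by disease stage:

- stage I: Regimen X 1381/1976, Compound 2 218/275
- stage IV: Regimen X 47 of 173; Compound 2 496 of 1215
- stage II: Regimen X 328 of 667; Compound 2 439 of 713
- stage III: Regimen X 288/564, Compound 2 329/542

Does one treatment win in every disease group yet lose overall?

Stage I: Regimen X 1381/1976 = 69.9%, Compound 2 218/275 = 79.3% → Compound 2
Stage IV: Regimen X 47/173 = 27.2%, Compound 2 496/1215 = 40.8% → Compound 2
Stage II: Regimen X 328/667 = 49.2%, Compound 2 439/713 = 61.6% → Compound 2
Stage III: Regimen X 288/564 = 51.1%, Compound 2 329/542 = 60.7% → Compound 2
Overall: Regimen X 2044/3380 = 60.5%, Compound 2 1482/2745 = 54.0% → Regimen X
Compound 2 wins each disease group but Regimen X wins overall — the comparison reverses. Compound 2's patients skew toward stage IV, which has a lower base rate.

Yes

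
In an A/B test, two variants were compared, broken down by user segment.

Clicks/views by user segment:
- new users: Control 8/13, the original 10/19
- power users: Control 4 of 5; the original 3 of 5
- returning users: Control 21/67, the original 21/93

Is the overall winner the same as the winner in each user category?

Yes

New users: Control 8/13 = 61.5%, the original 10/19 = 52.6% → Control
Power users: Control 4/5 = 80.0%, the original 3/5 = 60.0% → Control
Returning users: Control 21/67 = 31.3%, the original 21/93 = 22.6% → Control
Overall: Control 33/85 = 38.8%, the original 34/117 = 29.1% → Control
Control wins overall and in every user group — no reversal.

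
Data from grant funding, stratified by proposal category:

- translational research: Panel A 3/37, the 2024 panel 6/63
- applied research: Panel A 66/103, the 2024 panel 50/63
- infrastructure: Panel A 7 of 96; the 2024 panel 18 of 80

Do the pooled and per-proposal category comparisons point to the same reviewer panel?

Translational research: Panel A 3/37 = 8.1%, the 2024 panel 6/63 = 9.5% → the 2024 panel
Applied research: Panel A 66/103 = 64.1%, the 2024 panel 50/63 = 79.4% → the 2024 panel
Infrastructure: Panel A 7/96 = 7.3%, the 2024 panel 18/80 = 22.5% → the 2024 panel
Overall: Panel A 76/236 = 32.2%, the 2024 panel 74/206 = 35.9% → the 2024 panel
The 2024 panel wins overall and in every proposal group — no reversal.

Yes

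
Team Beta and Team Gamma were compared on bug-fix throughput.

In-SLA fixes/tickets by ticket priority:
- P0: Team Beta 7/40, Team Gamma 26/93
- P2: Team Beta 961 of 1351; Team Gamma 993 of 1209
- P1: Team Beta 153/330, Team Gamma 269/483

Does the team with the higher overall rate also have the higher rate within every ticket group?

Yes

P0: Team Beta 7/40 = 17.5%, Team Gamma 26/93 = 28.0% → Team Gamma
P2: Team Beta 961/1351 = 71.1%, Team Gamma 993/1209 = 82.1% → Team Gamma
P1: Team Beta 153/330 = 46.4%, Team Gamma 269/483 = 55.7% → Team Gamma
Overall: Team Beta 1121/1721 = 65.1%, Team Gamma 1288/1785 = 72.2% → Team Gamma
Team Gamma wins overall and in every ticket group — no reversal.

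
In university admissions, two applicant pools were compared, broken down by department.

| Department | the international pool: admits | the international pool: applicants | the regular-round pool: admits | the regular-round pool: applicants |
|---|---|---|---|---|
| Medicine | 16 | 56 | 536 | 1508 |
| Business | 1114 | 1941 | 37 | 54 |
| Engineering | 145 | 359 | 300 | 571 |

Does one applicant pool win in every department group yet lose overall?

Yes

Medicine: the international pool 16/56 = 28.6%, the regular-round pool 536/1508 = 35.5% → the regular-round pool
Business: the international pool 1114/1941 = 57.4%, the regular-round pool 37/54 = 68.5% → the regular-round pool
Engineering: the international pool 145/359 = 40.4%, the regular-round pool 300/571 = 52.5% → the regular-round pool
Overall: the international pool 1275/2356 = 54.1%, the regular-round pool 873/2133 = 40.9% → the international pool
The regular-round pool wins each department group but the international pool wins overall — the comparison reverses. The regular-round pool's applicants skew toward Medicine, which has a lower base rate.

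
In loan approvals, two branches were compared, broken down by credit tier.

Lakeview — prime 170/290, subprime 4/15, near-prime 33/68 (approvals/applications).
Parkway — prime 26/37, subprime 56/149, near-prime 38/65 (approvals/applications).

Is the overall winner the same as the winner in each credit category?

Prime: Lakeview 170/290 = 58.6%, Parkway 26/37 = 70.3% → Parkway
Subprime: Lakeview 4/15 = 26.7%, Parkway 56/149 = 37.6% → Parkway
Near-prime: Lakeview 33/68 = 48.5%, Parkway 38/65 = 58.5% → Parkway
Overall: Lakeview 207/373 = 55.5%, Parkway 120/251 = 47.8% → Lakeview
Parkway wins each credit group but Lakeview wins overall — the comparison reverses. Parkway's applications skew toward subprime, which has a lower base rate.

No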